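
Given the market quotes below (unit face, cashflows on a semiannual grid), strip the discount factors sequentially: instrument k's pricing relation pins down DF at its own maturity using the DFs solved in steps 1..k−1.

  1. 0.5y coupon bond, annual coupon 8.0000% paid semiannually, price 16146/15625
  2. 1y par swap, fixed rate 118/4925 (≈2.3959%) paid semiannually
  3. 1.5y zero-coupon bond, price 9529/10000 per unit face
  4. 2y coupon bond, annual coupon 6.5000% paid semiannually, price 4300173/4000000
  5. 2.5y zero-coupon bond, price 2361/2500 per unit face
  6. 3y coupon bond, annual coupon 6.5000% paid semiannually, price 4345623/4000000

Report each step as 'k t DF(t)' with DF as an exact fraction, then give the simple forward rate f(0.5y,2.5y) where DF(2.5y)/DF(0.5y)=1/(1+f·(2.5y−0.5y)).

step 1 [0.5y] bond c/2=1/25: DF=(16146/15625 − 1/25·(0))/(1+1/25) = 621/625 ≈ 0.993600
step 2 [1y] swap r/2=59/4925: DF=(1 − 59/4925·(0.993600))/(1+59/4925) = 2441/2500 ≈ 0.976400
step 3 [1.5y] zero: DF = P = 9529/10000 ≈ 0.952900
step 4 [2y] bond c/2=13/400: DF=(4300173/4000000 − 13/400·(0.993600+0.976400+0.952900))/(1+13/400) = 2373/2500 ≈ 0.949200
step 5 [2.5y] zero: DF = P = 2361/2500 ≈ 0.944400
step 6 [3y] bond c/2=13/400: DF=(4345623/4000000 − 13/400·(0.993600+0.976400+0.952900+0.949200+0.944400))/(1+13/400) = 4503/5000 ≈ 0.900600

1 1/2 621/625
2 1 2441/2500
3 3/2 9529/10000
4 2 2373/2500
5 5/2 2361/2500
6 3 4503/5000
f(0.5y,2.5y) = ((621/625)/(2361/2500) − 1)/(2) = 41/1574 ≈ 2.6048%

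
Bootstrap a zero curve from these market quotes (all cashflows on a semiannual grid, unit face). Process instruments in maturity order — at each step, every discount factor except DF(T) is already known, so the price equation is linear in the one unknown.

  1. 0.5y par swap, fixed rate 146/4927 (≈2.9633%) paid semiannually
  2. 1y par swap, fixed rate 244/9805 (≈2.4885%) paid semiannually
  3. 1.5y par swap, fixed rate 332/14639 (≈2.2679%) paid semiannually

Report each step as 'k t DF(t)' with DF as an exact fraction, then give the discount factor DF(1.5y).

1 1/2 4927/5000
2 1 2439/2500
3 3/2 2417/2500
DF(1.5y) = 2417/2500 ≈ 0.966800

step 1 [0.5y] swap r/2=73/4927: DF=(1 − 73/4927·(0))/(1+73/4927) = 4927/5000 ≈ 0.985400
step 2 [1y] swap r/2=122/9805: DF=(1 − 122/9805·(0.985400))/(1+122/9805) = 2439/2500 ≈ 0.975600
step 3 [1.5y] swap r/2=166/14639: DF=(1 − 166/14639·(0.985400+0.975600))/(1+166/14639) = 2417/2500 ≈ 0.966800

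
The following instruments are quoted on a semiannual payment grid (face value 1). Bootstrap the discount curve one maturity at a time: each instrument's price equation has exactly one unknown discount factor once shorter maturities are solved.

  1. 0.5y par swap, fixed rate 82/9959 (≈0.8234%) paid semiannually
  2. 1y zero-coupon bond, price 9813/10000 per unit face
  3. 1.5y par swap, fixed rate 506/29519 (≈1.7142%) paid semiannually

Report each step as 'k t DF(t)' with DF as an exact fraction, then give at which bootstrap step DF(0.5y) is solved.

step 1 [0.5y] swap r/2=41/9959: DF=(1 − 41/9959·(0))/(1+41/9959) = 9959/10000 ≈ 0.995900
step 2 [1y] zero: DF = P = 9813/10000 ≈ 0.981300
step 3 [1.5y] swap r/2=253/29519: DF=(1 − 253/29519·(0.995900+0.981300))/(1+253/29519) = 9747/10000 ≈ 0.974700

1 1/2 9959/10000
2 1 9813/10000
3 3/2 9747/10000
DF(0.5y) is solved at step 1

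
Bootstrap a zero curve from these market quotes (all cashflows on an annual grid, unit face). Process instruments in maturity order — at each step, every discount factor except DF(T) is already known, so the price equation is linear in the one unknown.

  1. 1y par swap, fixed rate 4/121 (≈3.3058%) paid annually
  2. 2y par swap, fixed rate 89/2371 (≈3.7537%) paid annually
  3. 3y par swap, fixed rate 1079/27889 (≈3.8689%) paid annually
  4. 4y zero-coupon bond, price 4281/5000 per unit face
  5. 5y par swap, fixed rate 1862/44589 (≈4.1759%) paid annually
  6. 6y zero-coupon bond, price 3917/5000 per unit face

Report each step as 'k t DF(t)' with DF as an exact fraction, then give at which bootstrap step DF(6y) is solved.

step 1 [1y] swap r/1=4/121: DF=(1 − 4/121·(0))/(1+4/121) = 121/125 ≈ 0.968000
step 2 [2y] swap r/1=89/2371: DF=(1 − 89/2371·(0.968000))/(1+89/2371) = 1161/1250 ≈ 0.928800
step 3 [3y] swap r/1=1079/27889: DF=(1 − 1079/27889·(0.968000+0.928800))/(1+1079/27889) = 8921/10000 ≈ 0.892100
step 4 [4y] zero: DF = P = 4281/5000 ≈ 0.856200
step 5 [5y] swap r/1=1862/44589: DF=(1 − 1862/44589·(0.968000+0.928800+0.892100+0.856200))/(1+1862/44589) = 4069/5000 ≈ 0.813800
step 6 [6y] zero: DF = P = 3917/5000 ≈ 0.783400

1 1 121/125
2 2 1161/1250
3 3 8921/10000
4 4 4281/5000
5 5 4069/5000
6 6 3917/5000
DF(6y) is solved at step 6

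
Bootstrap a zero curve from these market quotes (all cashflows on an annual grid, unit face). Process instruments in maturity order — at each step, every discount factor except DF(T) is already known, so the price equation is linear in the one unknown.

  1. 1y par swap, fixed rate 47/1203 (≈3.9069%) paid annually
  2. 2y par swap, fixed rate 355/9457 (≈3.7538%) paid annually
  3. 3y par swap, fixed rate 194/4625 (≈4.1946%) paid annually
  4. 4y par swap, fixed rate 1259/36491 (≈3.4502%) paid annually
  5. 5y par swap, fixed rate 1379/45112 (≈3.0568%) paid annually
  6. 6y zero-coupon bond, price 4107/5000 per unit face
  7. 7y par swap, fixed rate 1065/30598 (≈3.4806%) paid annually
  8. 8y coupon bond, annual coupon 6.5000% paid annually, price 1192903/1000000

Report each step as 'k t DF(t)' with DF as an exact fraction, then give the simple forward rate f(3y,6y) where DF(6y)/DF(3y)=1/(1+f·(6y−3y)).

1 1 1203/1250
2 2 929/1000
3 3 2209/2500
4 4 8741/10000
5 5 8621/10000
6 6 4107/5000
7 7 787/1000
8 8 3733/5000
f(3y,6y) = ((2209/2500)/(4107/5000) − 1)/(3) = 311/12321 ≈ 2.5241%

step 1 [1y] swap r/1=47/1203: DF=(1 − 47/1203·(0))/(1+47/1203) = 1203/1250 ≈ 0.962400
step 2 [2y] swap r/1=355/9457: DF=(1 − 355/9457·(0.962400))/(1+355/9457) = 929/1000 ≈ 0.929000
step 3 [3y] swap r/1=194/4625: DF=(1 − 194/4625·(0.962400+0.929000))/(1+194/4625) = 2209/2500 ≈ 0.883600
step 4 [4y] swap r/1=1259/36491: DF=(1 − 1259/36491·(0.962400+0.929000+0.883600))/(1+1259/36491) = 8741/10000 ≈ 0.874100
step 5 [5y] swap r/1=1379/45112: DF=(1 − 1379/45112·(0.962400+0.929000+0.883600+0.874100))/(1+1379/45112) = 8621/10000 ≈ 0.862100
step 6 [6y] zero: DF = P = 4107/5000 ≈ 0.821400
step 7 [7y] swap r/1=1065/30598: DF=(1 − 1065/30598·(0.962400+0.929000+0.883600+0.874100+0.862100+0.821400))/(1+1065/30598) = 787/1000 ≈ 0.787000
step 8 [8y] bond c/1=13/200: DF=(1192903/1000000 − 13/200·(0.962400+0.929000+0.883600+0.874100+0.862100+0.821400+0.787000))/(1+13/200) = 3733/5000 ≈ 0.746600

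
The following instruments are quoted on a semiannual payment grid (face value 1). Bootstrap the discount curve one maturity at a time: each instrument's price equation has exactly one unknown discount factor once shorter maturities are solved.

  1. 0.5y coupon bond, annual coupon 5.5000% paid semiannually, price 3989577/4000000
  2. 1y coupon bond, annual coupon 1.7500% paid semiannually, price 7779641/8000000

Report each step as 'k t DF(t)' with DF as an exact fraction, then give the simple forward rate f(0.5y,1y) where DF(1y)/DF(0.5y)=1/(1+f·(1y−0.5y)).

step 1 [0.5y] bond c/2=11/400: DF=(3989577/4000000 − 11/400·(0))/(1+11/400) = 9707/10000 ≈ 0.970700
step 2 [1y] bond c/2=7/800: DF=(7779641/8000000 − 7/800·(0.970700))/(1+7/800) = 2389/2500 ≈ 0.955600

1 1/2 9707/10000
2 1 2389/2500
f(0.5y,1y) = ((9707/10000)/(2389/2500) − 1)/(1/2) = 151/4778 ≈ 3.1603%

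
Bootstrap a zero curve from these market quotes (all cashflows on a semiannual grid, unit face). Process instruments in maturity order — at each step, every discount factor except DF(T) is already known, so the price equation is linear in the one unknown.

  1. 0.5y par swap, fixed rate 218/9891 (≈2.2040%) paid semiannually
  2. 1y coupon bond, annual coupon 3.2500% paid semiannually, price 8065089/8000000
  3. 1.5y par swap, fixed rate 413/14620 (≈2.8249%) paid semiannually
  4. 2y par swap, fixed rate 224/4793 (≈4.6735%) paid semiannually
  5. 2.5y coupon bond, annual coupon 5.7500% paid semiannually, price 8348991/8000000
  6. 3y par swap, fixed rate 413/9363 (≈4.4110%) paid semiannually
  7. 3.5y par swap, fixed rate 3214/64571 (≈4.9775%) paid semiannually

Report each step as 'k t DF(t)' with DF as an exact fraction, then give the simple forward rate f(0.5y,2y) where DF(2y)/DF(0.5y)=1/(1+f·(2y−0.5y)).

1 1/2 9891/10000
2 1 4881/5000
3 3/2 9587/10000
4 2 569/625
5 5/2 9073/10000
6 3 8761/10000
7 7/2 8393/10000
f(0.5y,2y) = ((9891/10000)/(569/625) − 1)/(3/2) = 787/13656 ≈ 5.7630%

step 1 [0.5y] swap r/2=109/9891: DF=(1 − 109/9891·(0))/(1+109/9891) = 9891/10000 ≈ 0.989100
step 2 [1y] bond c/2=13/800: DF=(8065089/8000000 − 13/800·(0.989100))/(1+13/800) = 4881/5000 ≈ 0.976200
step 3 [1.5y] swap r/2=413/29240: DF=(1 − 413/29240·(0.989100+0.976200))/(1+413/29240) = 9587/10000 ≈ 0.958700
step 4 [2y] swap r/2=112/4793: DF=(1 − 112/4793·(0.989100+0.976200+0.958700))/(1+112/4793) = 569/625 ≈ 0.910400
step 5 [2.5y] bond c/2=23/800: DF=(8348991/8000000 − 23/800·(0.989100+0.976200+0.958700+0.910400))/(1+23/800) = 9073/10000 ≈ 0.907300
step 6 [3y] swap r/2=413/18726: DF=(1 − 413/18726·(0.989100+0.976200+0.958700+0.910400+0.907300))/(1+413/18726) = 8761/10000 ≈ 0.876100
step 7 [3.5y] swap r/2=1607/64571: DF=(1 − 1607/64571·(0.989100+0.976200+0.958700+0.910400+0.907300+0.876100))/(1+1607/64571) = 8393/10000 ≈ 0.839300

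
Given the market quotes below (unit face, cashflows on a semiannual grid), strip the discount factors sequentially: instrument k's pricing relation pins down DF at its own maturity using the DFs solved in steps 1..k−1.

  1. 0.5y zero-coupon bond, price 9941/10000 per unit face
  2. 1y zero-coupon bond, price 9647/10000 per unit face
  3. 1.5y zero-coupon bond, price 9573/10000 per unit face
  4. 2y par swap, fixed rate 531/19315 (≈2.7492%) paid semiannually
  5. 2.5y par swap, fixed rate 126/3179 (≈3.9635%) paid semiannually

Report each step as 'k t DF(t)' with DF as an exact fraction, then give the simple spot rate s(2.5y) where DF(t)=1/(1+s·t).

1 1/2 9941/10000
2 1 9647/10000
3 3/2 9573/10000
4 2 9469/10000
5 5/2 1811/2000
s(2.5y) = (1/(1811/2000) − 1)/(5/2) = 378/9055 ≈ 4.1745%

step 1 [0.5y] zero: DF = P = 9941/10000 ≈ 0.994100
step 2 [1y] zero: DF = P = 9647/10000 ≈ 0.964700
step 3 [1.5y] zero: DF = P = 9573/10000 ≈ 0.957300
step 4 [2y] swap r/2=531/38630: DF=(1 − 531/38630·(0.994100+0.964700+0.957300))/(1+531/38630) = 9469/10000 ≈ 0.946900
step 5 [2.5y] swap r/2=63/3179: DF=(1 − 63/3179·(0.994100+0.964700+0.957300+0.946900))/(1+63/3179) = 1811/2000 ≈ 0.905500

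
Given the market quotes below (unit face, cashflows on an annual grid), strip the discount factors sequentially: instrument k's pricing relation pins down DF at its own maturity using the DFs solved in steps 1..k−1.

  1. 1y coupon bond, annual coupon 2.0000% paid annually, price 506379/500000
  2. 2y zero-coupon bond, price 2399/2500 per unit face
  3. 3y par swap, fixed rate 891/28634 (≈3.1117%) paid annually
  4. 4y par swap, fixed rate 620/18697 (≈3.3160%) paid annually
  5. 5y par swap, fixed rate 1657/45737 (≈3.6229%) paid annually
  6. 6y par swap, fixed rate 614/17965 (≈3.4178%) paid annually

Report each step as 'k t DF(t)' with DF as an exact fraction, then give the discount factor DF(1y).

1 1 9929/10000
2 2 2399/2500
3 3 9109/10000
4 4 219/250
5 5 8343/10000
6 6 4079/5000
DF(1y) = 9929/10000 ≈ 0.992900

step 1 [1y] bond c/1=1/50: DF=(506379/500000 − 1/50·(0))/(1+1/50) = 9929/10000 ≈ 0.992900
step 2 [2y] zero: DF = P = 2399/2500 ≈ 0.959600
step 3 [3y] swap r/1=891/28634: DF=(1 − 891/28634·(0.992900+0.959600))/(1+891/28634) = 9109/10000 ≈ 0.910900
step 4 [4y] swap r/1=620/18697: DF=(1 − 620/18697·(0.992900+0.959600+0.910900))/(1+620/18697) = 219/250 ≈ 0.876000
step 5 [5y] swap r/1=1657/45737: DF=(1 − 1657/45737·(0.992900+0.959600+0.910900+0.876000))/(1+1657/45737) = 8343/10000 ≈ 0.834300
step 6 [6y] swap r/1=614/17965: DF=(1 − 614/17965·(0.992900+0.959600+0.910900+0.876000+0.834300))/(1+614/17965) = 4079/5000 ≈ 0.815800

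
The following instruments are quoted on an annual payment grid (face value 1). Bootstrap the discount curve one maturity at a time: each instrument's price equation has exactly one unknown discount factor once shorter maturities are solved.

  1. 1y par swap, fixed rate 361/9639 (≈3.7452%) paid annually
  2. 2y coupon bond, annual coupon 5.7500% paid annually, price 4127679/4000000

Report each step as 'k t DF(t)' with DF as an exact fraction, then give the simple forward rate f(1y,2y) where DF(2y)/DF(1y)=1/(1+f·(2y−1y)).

1 1 9639/10000
2 2 4617/5000
f(1y,2y) = ((9639/10000)/(4617/5000) − 1)/(1) = 5/114 ≈ 4.3860%

step 1 [1y] swap r/1=361/9639: DF=(1 − 361/9639·(0))/(1+361/9639) = 9639/10000 ≈ 0.963900
step 2 [2y] bond c/1=23/400: DF=(4127679/4000000 − 23/400·(0.963900))/(1+23/400) = 4617/5000 ≈ 0.923400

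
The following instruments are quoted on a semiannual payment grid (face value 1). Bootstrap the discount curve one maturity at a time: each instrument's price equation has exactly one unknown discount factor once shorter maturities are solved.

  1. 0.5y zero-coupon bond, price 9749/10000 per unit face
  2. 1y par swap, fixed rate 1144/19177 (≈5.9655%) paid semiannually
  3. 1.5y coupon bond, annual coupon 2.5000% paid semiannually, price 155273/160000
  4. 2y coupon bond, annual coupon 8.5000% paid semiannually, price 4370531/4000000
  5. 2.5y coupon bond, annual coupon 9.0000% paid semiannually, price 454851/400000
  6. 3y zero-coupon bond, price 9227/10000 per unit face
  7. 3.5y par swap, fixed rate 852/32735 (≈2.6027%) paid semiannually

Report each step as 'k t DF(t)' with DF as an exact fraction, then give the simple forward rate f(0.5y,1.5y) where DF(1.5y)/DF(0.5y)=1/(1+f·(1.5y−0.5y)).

step 1 [0.5y] zero: DF = P = 9749/10000 ≈ 0.974900
step 2 [1y] swap r/2=572/19177: DF=(1 − 572/19177·(0.974900))/(1+572/19177) = 2357/2500 ≈ 0.942800
step 3 [1.5y] bond c/2=1/80: DF=(155273/160000 − 1/80·(0.974900+0.942800))/(1+1/80) = 2337/2500 ≈ 0.934800
step 4 [2y] bond c/2=17/400: DF=(4370531/4000000 − 17/400·(0.974900+0.942800+0.934800))/(1+17/400) = 4659/5000 ≈ 0.931800
step 5 [2.5y] bond c/2=9/200: DF=(454851/400000 − 9/200·(0.974900+0.942800+0.934800+0.931800))/(1+9/200) = 2313/2500 ≈ 0.925200
step 6 [3y] zero: DF = P = 9227/10000 ≈ 0.922700
step 7 [3.5y] swap r/2=426/32735: DF=(1 − 426/32735·(0.974900+0.942800+0.934800+0.931800+0.925200+0.922700))/(1+426/32735) = 2287/2500 ≈ 0.914800

1 1/2 9749/10000
2 1 2357/2500
3 3/2 2337/2500
4 2 4659/5000
5 5/2 2313/2500
6 3 9227/10000
7 7/2 2287/2500
f(0.5y,1.5y) = ((9749/10000)/(2337/2500) − 1)/(1) = 401/9348 ≈ 4.2897%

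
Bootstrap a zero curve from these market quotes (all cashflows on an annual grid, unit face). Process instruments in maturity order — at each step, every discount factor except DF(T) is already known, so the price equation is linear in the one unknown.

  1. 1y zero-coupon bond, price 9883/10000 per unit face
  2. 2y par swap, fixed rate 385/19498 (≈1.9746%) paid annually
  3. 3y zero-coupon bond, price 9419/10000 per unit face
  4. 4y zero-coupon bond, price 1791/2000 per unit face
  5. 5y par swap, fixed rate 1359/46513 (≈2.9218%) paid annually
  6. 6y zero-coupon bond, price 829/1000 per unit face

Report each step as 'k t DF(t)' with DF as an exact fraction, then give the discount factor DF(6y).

1 1 9883/10000
2 2 1923/2000
3 3 9419/10000
4 4 1791/2000
5 5 8641/10000
6 6 829/1000
DF(6y) = 829/1000 ≈ 0.829000

step 1 [1y] zero: DF = P = 9883/10000 ≈ 0.988300
step 2 [2y] swap r/1=385/19498: DF=(1 − 385/19498·(0.988300))/(1+385/19498) = 1923/2000 ≈ 0.961500
step 3 [3y] zero: DF = P = 9419/10000 ≈ 0.941900
step 4 [4y] zero: DF = P = 1791/2000 ≈ 0.895500
step 5 [5y] swap r/1=1359/46513: DF=(1 − 1359/46513·(0.988300+0.961500+0.941900+0.895500))/(1+1359/46513) = 8641/10000 ≈ 0.864100
step 6 [6y] zero: DF = P = 829/1000 ≈ 0.829000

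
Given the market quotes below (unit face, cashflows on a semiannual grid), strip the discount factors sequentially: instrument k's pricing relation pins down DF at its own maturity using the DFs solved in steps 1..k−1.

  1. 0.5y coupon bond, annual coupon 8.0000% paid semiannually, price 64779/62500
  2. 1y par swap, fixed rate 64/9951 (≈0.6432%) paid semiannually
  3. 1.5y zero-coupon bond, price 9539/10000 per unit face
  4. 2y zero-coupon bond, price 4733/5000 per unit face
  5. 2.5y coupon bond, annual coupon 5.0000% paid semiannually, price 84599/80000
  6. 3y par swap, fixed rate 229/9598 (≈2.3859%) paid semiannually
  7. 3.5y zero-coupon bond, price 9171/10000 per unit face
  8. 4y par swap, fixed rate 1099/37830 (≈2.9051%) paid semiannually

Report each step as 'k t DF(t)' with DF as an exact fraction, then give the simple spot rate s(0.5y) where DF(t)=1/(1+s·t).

step 1 [0.5y] bond c/2=1/25: DF=(64779/62500 − 1/25·(0))/(1+1/25) = 4983/5000 ≈ 0.996600
step 2 [1y] swap r/2=32/9951: DF=(1 − 32/9951·(0.996600))/(1+32/9951) = 621/625 ≈ 0.993600
step 3 [1.5y] zero: DF = P = 9539/10000 ≈ 0.953900
step 4 [2y] zero: DF = P = 4733/5000 ≈ 0.946600
step 5 [2.5y] bond c/2=1/40: DF=(84599/80000 − 1/40·(0.996600+0.993600+0.953900+0.946600))/(1+1/40) = 1171/1250 ≈ 0.936800
step 6 [3y] swap r/2=229/19196: DF=(1 − 229/19196·(0.996600+0.993600+0.953900+0.946600+0.936800))/(1+229/19196) = 9313/10000 ≈ 0.931300
step 7 [3.5y] zero: DF = P = 9171/10000 ≈ 0.917100
step 8 [4y] swap r/2=1099/75660: DF=(1 − 1099/75660·(0.996600+0.993600+0.953900+0.946600+0.936800+0.931300+0.917100))/(1+1099/75660) = 8901/10000 ≈ 0.890100

1 1/2 4983/5000
2 1 621/625
3 3/2 9539/10000
4 2 4733/5000
5 5/2 1171/1250
6 3 9313/10000
7 7/2 9171/10000
8 4 8901/10000
s(0.5y) = (1/(4983/5000) − 1)/(1/2) = 34/4983 ≈ 0.6823%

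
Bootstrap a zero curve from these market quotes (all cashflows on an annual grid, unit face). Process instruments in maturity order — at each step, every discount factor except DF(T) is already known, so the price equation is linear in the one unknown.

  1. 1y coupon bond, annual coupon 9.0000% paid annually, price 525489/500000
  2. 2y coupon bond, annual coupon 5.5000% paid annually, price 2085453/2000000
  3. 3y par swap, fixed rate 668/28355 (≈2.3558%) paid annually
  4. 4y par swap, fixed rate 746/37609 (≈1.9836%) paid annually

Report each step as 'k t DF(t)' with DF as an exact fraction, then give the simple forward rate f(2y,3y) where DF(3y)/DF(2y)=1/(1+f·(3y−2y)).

step 1 [1y] bond c/1=9/100: DF=(525489/500000 − 9/100·(0))/(1+9/100) = 4821/5000 ≈ 0.964200
step 2 [2y] bond c/1=11/200: DF=(2085453/2000000 − 11/200·(0.964200))/(1+11/200) = 9381/10000 ≈ 0.938100
step 3 [3y] swap r/1=668/28355: DF=(1 − 668/28355·(0.964200+0.938100))/(1+668/28355) = 2333/2500 ≈ 0.933200
step 4 [4y] swap r/1=746/37609: DF=(1 − 746/37609·(0.964200+0.938100+0.933200))/(1+746/37609) = 4627/5000 ≈ 0.925400

1 1 4821/5000
2 2 9381/10000
3 3 2333/2500
4 4 4627/5000
f(2y,3y) = ((9381/10000)/(2333/2500) − 1)/(1) = 49/9332 ≈ 0.5251%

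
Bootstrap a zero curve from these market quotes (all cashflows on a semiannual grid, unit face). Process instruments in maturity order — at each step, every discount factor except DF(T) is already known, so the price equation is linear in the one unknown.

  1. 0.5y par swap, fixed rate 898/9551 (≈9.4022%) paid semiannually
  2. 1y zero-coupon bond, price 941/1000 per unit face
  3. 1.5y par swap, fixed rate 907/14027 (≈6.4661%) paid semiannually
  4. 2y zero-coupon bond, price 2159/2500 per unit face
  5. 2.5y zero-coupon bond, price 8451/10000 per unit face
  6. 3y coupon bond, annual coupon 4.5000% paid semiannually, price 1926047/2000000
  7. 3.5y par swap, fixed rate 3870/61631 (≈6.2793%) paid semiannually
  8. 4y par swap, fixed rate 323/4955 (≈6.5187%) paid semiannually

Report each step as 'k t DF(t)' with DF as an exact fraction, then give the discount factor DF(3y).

step 1 [0.5y] swap r/2=449/9551: DF=(1 − 449/9551·(0))/(1+449/9551) = 9551/10000 ≈ 0.955100
step 2 [1y] zero: DF = P = 941/1000 ≈ 0.941000
step 3 [1.5y] swap r/2=907/28054: DF=(1 − 907/28054·(0.955100+0.941000))/(1+907/28054) = 9093/10000 ≈ 0.909300
step 4 [2y] zero: DF = P = 2159/2500 ≈ 0.863600
step 5 [2.5y] zero: DF = P = 8451/10000 ≈ 0.845100
step 6 [3y] bond c/2=9/400: DF=(1926047/2000000 − 9/400·(0.955100+0.941000+0.909300+0.863600+0.845100))/(1+9/400) = 337/400 ≈ 0.842500
step 7 [3.5y] swap r/2=1935/61631: DF=(1 − 1935/61631·(0.955100+0.941000+0.909300+0.863600+0.845100+0.842500))/(1+1935/61631) = 1613/2000 ≈ 0.806500
step 8 [4y] swap r/2=323/9910: DF=(1 − 323/9910·(0.955100+0.941000+0.909300+0.863600+0.845100+0.842500+0.806500))/(1+323/9910) = 7739/10000 ≈ 0.773900

1 1/2 9551/10000
2 1 941/1000
3 3/2 9093/10000
4 2 2159/2500
5 5/2 8451/10000
6 3 337/400
7 7/2 1613/2000
8 4 7739/10000
DF(3y) = 337/400 ≈ 0.842500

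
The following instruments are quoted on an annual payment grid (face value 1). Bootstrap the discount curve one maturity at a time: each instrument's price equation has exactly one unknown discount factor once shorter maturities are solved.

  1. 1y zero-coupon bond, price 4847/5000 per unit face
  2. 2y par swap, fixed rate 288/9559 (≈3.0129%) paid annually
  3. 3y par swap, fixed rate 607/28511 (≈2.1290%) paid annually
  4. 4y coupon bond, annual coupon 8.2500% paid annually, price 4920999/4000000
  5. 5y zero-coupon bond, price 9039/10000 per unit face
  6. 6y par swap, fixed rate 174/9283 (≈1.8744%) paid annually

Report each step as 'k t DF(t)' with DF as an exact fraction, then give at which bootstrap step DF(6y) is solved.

step 1 [1y] zero: DF = P = 4847/5000 ≈ 0.969400
step 2 [2y] swap r/1=288/9559: DF=(1 − 288/9559·(0.969400))/(1+288/9559) = 589/625 ≈ 0.942400
step 3 [3y] swap r/1=607/28511: DF=(1 − 607/28511·(0.969400+0.942400))/(1+607/28511) = 9393/10000 ≈ 0.939300
step 4 [4y] bond c/1=33/400: DF=(4920999/4000000 − 33/400·(0.969400+0.942400+0.939300))/(1+33/400) = 1149/1250 ≈ 0.919200
step 5 [5y] zero: DF = P = 9039/10000 ≈ 0.903900
step 6 [6y] swap r/1=174/9283: DF=(1 − 174/9283·(0.969400+0.942400+0.939300+0.919200+0.903900))/(1+174/9283) = 2239/2500 ≈ 0.895600

1 1 4847/5000
2 2 589/625
3 3 9393/10000
4 4 1149/1250
5 5 9039/10000
6 6 2239/2500
DF(6y) is solved at step 6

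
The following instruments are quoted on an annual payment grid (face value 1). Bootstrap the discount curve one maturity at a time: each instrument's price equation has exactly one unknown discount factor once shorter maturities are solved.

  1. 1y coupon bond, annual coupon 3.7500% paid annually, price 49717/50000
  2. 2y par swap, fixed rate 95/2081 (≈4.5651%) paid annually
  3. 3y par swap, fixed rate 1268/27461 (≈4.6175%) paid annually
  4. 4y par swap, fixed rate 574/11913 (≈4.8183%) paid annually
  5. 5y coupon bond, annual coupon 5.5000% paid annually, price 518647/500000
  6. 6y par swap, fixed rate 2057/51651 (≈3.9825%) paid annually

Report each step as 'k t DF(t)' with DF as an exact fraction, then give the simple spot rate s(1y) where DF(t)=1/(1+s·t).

step 1 [1y] bond c/1=3/80: DF=(49717/50000 − 3/80·(0))/(1+3/80) = 599/625 ≈ 0.958400
step 2 [2y] swap r/1=95/2081: DF=(1 − 95/2081·(0.958400))/(1+95/2081) = 1829/2000 ≈ 0.914500
step 3 [3y] swap r/1=1268/27461: DF=(1 − 1268/27461·(0.958400+0.914500))/(1+1268/27461) = 2183/2500 ≈ 0.873200
step 4 [4y] swap r/1=574/11913: DF=(1 − 574/11913·(0.958400+0.914500+0.873200))/(1+574/11913) = 4139/5000 ≈ 0.827800
step 5 [5y] bond c/1=11/200: DF=(518647/500000 − 11/200·(0.958400+0.914500+0.873200+0.827800))/(1+11/200) = 7969/10000 ≈ 0.796900
step 6 [6y] swap r/1=2057/51651: DF=(1 − 2057/51651·(0.958400+0.914500+0.873200+0.827800+0.796900))/(1+2057/51651) = 7943/10000 ≈ 0.794300

1 1 599/625
2 2 1829/2000
3 3 2183/2500
4 4 4139/5000
5 5 7969/10000
6 6 7943/10000
s(1y) = (1/(599/625) − 1)/(1) = 26/599 ≈ 4.3406%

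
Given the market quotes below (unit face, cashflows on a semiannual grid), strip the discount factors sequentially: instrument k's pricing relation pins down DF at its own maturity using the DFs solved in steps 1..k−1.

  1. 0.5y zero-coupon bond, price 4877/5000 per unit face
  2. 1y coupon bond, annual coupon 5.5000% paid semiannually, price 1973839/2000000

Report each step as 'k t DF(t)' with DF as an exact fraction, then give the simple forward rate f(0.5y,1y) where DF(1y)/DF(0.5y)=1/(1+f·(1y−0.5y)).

1 1/2 4877/5000
2 1 584/625
f(0.5y,1y) = ((4877/5000)/(584/625) − 1)/(1/2) = 205/2336 ≈ 8.7757%

step 1 [0.5y] zero: DF = P = 4877/5000 ≈ 0.975400
step 2 [1y] bond c/2=11/400: DF=(1973839/2000000 − 11/400·(0.975400))/(1+11/400) = 584/625 ≈ 0.934400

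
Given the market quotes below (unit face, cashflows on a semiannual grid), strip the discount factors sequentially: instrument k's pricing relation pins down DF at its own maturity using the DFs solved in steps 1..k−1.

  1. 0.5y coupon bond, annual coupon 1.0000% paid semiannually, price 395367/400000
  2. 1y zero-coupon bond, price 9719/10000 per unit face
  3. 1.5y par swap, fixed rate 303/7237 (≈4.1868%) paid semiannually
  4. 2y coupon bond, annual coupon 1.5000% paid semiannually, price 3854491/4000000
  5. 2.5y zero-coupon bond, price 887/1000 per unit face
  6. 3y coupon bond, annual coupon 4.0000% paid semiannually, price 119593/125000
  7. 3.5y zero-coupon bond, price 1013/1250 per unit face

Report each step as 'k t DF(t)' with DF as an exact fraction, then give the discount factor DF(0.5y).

step 1 [0.5y] bond c/2=1/200: DF=(395367/400000 − 1/200·(0))/(1+1/200) = 1967/2000 ≈ 0.983500
step 2 [1y] zero: DF = P = 9719/10000 ≈ 0.971900
step 3 [1.5y] swap r/2=303/14474: DF=(1 − 303/14474·(0.983500+0.971900))/(1+303/14474) = 4697/5000 ≈ 0.939400
step 4 [2y] bond c/2=3/400: DF=(3854491/4000000 − 3/400·(0.983500+0.971900+0.939400))/(1+3/400) = 9349/10000 ≈ 0.934900
step 5 [2.5y] zero: DF = P = 887/1000 ≈ 0.887000
step 6 [3y] bond c/2=1/50: DF=(119593/125000 − 1/50·(0.983500+0.971900+0.939400+0.934900+0.887000))/(1+1/50) = 1691/2000 ≈ 0.845500
step 7 [3.5y] zero: DF = P = 1013/1250 ≈ 0.810400

1 1/2 1967/2000
2 1 9719/10000
3 3/2 4697/5000
4 2 9349/10000
5 5/2 887/1000
6 3 1691/2000
7 7/2 1013/1250
DF(0.5y) = 1967/2000 ≈ 0.983500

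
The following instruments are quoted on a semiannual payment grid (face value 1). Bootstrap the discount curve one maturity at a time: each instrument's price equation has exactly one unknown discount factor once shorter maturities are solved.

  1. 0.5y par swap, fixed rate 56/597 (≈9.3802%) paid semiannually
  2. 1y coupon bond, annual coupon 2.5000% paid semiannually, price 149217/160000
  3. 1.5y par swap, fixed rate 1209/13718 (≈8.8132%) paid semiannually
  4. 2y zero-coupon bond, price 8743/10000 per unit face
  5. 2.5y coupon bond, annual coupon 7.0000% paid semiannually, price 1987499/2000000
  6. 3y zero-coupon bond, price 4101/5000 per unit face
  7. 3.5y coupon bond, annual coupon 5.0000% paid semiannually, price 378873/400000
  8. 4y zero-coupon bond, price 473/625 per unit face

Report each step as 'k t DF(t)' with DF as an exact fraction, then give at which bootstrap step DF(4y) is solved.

1 1/2 597/625
2 1 9093/10000
3 3/2 8791/10000
4 2 8743/10000
5 5/2 4189/5000
6 3 4101/5000
7 7/2 3977/5000
8 4 473/625
DF(4y) is solved at step 8

step 1 [0.5y] swap r/2=28/597: DF=(1 − 28/597·(0))/(1+28/597) = 597/625 ≈ 0.955200
step 2 [1y] bond c/2=1/80: DF=(149217/160000 − 1/80·(0.955200))/(1+1/80) = 9093/10000 ≈ 0.909300
step 3 [1.5y] swap r/2=1209/27436: DF=(1 − 1209/27436·(0.955200+0.909300))/(1+1209/27436) = 8791/10000 ≈ 0.879100
step 4 [2y] zero: DF = P = 8743/10000 ≈ 0.874300
step 5 [2.5y] bond c/2=7/200: DF=(1987499/2000000 − 7/200·(0.955200+0.909300+0.879100+0.874300))/(1+7/200) = 4189/5000 ≈ 0.837800
step 6 [3y] zero: DF = P = 4101/5000 ≈ 0.820200
step 7 [3.5y] bond c/2=1/40: DF=(378873/400000 − 1/40·(0.955200+0.909300+0.879100+0.874300+0.837800+0.820200))/(1+1/40) = 3977/5000 ≈ 0.795400
step 8 [4y] zero: DF = P = 473/625 ≈ 0.756800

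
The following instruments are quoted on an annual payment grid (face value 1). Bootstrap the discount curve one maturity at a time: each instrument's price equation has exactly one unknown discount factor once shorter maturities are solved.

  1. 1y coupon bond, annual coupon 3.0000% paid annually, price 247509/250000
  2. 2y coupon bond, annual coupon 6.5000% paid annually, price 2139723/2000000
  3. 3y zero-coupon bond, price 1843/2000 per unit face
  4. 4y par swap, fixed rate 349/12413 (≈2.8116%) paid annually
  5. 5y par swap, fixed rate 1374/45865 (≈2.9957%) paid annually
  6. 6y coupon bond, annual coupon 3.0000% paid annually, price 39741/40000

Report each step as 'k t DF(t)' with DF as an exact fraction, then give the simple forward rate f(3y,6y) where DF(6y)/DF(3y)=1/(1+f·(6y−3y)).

step 1 [1y] bond c/1=3/100: DF=(247509/250000 − 3/100·(0))/(1+3/100) = 2403/2500 ≈ 0.961200
step 2 [2y] bond c/1=13/200: DF=(2139723/2000000 − 13/200·(0.961200))/(1+13/200) = 9459/10000 ≈ 0.945900
step 3 [3y] zero: DF = P = 1843/2000 ≈ 0.921500
step 4 [4y] swap r/1=349/12413: DF=(1 − 349/12413·(0.961200+0.945900+0.921500))/(1+349/12413) = 8953/10000 ≈ 0.895300
step 5 [5y] swap r/1=1374/45865: DF=(1 − 1374/45865·(0.961200+0.945900+0.921500+0.895300))/(1+1374/45865) = 4313/5000 ≈ 0.862600
step 6 [6y] bond c/1=3/100: DF=(39741/40000 − 3/100·(0.961200+0.945900+0.921500+0.895300+0.862600))/(1+3/100) = 831/1000 ≈ 0.831000

1 1 2403/2500
2 2 9459/10000
3 3 1843/2000
4 4 8953/10000
5 5 4313/5000
6 6 831/1000
f(3y,6y) = ((1843/2000)/(831/1000) − 1)/(3) = 181/4986 ≈ 3.6302%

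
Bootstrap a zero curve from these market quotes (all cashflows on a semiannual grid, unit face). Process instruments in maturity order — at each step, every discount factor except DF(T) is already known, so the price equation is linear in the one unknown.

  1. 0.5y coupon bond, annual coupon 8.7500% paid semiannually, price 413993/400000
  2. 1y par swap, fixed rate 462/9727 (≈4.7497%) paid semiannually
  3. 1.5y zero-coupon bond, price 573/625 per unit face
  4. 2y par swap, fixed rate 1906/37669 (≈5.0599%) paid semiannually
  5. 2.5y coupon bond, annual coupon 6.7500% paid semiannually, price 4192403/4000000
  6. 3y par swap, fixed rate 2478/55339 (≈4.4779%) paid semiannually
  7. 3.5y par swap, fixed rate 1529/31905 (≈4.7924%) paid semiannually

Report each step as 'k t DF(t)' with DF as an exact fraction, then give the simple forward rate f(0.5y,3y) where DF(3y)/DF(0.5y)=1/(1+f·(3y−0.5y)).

1 1/2 2479/2500
2 1 4769/5000
3 3/2 573/625
4 2 9047/10000
5 5/2 8909/10000
6 3 8761/10000
7 7/2 8471/10000
f(0.5y,3y) = ((2479/2500)/(8761/10000) − 1)/(5/2) = 462/8761 ≈ 5.2734%

step 1 [0.5y] bond c/2=7/160: DF=(413993/400000 − 7/160·(0))/(1+7/160) = 2479/2500 ≈ 0.991600
step 2 [1y] swap r/2=231/9727: DF=(1 − 231/9727·(0.991600))/(1+231/9727) = 4769/5000 ≈ 0.953800
step 3 [1.5y] zero: DF = P = 573/625 ≈ 0.916800
step 4 [2y] swap r/2=953/37669: DF=(1 − 953/37669·(0.991600+0.953800+0.916800))/(1+953/37669) = 9047/10000 ≈ 0.904700
step 5 [2.5y] bond c/2=27/800: DF=(4192403/4000000 − 27/800·(0.991600+0.953800+0.916800+0.904700))/(1+27/800) = 8909/10000 ≈ 0.890900
step 6 [3y] swap r/2=1239/55339: DF=(1 − 1239/55339·(0.991600+0.953800+0.916800+0.904700+0.890900))/(1+1239/55339) = 8761/10000 ≈ 0.876100
step 7 [3.5y] swap r/2=1529/63810: DF=(1 − 1529/63810·(0.991600+0.953800+0.916800+0.904700+0.890900+0.876100))/(1+1529/63810) = 8471/10000 ≈ 0.847100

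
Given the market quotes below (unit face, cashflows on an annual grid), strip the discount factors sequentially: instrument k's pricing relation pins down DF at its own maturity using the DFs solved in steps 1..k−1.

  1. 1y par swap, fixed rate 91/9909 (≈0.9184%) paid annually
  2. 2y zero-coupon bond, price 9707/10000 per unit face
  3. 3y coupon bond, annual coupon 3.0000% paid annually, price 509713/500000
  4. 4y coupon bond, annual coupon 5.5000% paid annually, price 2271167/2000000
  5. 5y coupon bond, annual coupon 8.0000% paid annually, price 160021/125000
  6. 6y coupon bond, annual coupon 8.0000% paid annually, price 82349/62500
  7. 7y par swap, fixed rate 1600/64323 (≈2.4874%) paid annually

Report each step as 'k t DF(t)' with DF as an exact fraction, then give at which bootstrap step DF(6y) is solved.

1 1 9909/10000
2 2 9707/10000
3 3 4663/5000
4 4 1851/2000
5 5 564/625
6 6 4351/5000
7 7 21/25
DF(6y) is solved at step 6

step 1 [1y] swap r/1=91/9909: DF=(1 − 91/9909·(0))/(1+91/9909) = 9909/10000 ≈ 0.990900
step 2 [2y] zero: DF = P = 9707/10000 ≈ 0.970700
step 3 [3y] bond c/1=3/100: DF=(509713/500000 − 3/100·(0.990900+0.970700))/(1+3/100) = 4663/5000 ≈ 0.932600
step 4 [4y] bond c/1=11/200: DF=(2271167/2000000 − 11/200·(0.990900+0.970700+0.932600))/(1+11/200) = 1851/2000 ≈ 0.925500
step 5 [5y] bond c/1=2/25: DF=(160021/125000 − 2/25·(0.990900+0.970700+0.932600+0.925500))/(1+2/25) = 564/625 ≈ 0.902400
step 6 [6y] bond c/1=2/25: DF=(82349/62500 − 2/25·(0.990900+0.970700+0.932600+0.925500+0.902400))/(1+2/25) = 4351/5000 ≈ 0.870200
step 7 [7y] swap r/1=1600/64323: DF=(1 − 1600/64323·(0.990900+0.970700+0.932600+0.925500+0.902400+0.870200))/(1+1600/64323) = 21/25 ≈ 0.840000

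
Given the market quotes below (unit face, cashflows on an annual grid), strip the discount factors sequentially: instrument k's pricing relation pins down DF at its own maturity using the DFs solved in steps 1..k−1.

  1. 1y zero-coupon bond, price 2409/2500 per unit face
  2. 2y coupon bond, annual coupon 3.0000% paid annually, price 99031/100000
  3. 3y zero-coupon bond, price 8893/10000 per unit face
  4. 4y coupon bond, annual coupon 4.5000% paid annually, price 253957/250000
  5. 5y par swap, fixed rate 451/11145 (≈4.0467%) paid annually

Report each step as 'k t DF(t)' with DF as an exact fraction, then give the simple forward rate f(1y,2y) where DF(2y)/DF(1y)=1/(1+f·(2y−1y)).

step 1 [1y] zero: DF = P = 2409/2500 ≈ 0.963600
step 2 [2y] bond c/1=3/100: DF=(99031/100000 − 3/100·(0.963600))/(1+3/100) = 4667/5000 ≈ 0.933400
step 3 [3y] zero: DF = P = 8893/10000 ≈ 0.889300
step 4 [4y] bond c/1=9/200: DF=(253957/250000 − 9/200·(0.963600+0.933400+0.889300))/(1+9/200) = 8521/10000 ≈ 0.852100
step 5 [5y] swap r/1=451/11145: DF=(1 − 451/11145·(0.963600+0.933400+0.889300+0.852100))/(1+451/11145) = 2049/2500 ≈ 0.819600

1 1 2409/2500
2 2 4667/5000
3 3 8893/10000
4 4 8521/10000
5 5 2049/2500
f(1y,2y) = ((2409/2500)/(4667/5000) − 1)/(1) = 151/4667 ≈ 3.2355%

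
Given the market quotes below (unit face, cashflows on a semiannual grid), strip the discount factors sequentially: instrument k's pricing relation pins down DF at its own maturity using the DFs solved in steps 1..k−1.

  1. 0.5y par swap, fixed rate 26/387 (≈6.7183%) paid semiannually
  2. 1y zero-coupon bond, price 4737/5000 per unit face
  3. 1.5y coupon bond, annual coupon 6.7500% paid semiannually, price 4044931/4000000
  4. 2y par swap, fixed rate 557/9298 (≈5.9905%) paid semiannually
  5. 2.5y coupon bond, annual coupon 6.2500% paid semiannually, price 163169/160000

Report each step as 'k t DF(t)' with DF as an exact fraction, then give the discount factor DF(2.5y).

1 1/2 387/400
2 1 4737/5000
3 3/2 9157/10000
4 2 4443/5000
5 5/2 4381/5000
DF(2.5y) = 4381/5000 ≈ 0.876200

step 1 [0.5y] swap r/2=13/387: DF=(1 − 13/387·(0))/(1+13/387) = 387/400 ≈ 0.967500
step 2 [1y] zero: DF = P = 4737/5000 ≈ 0.947400
step 3 [1.5y] bond c/2=27/800: DF=(4044931/4000000 − 27/800·(0.967500+0.947400))/(1+27/800) = 9157/10000 ≈ 0.915700
step 4 [2y] swap r/2=557/18596: DF=(1 − 557/18596·(0.967500+0.947400+0.915700))/(1+557/18596) = 4443/5000 ≈ 0.888600
step 5 [2.5y] bond c/2=1/32: DF=(163169/160000 − 1/32·(0.967500+0.947400+0.915700+0.888600))/(1+1/32) = 4381/5000 ≈ 0.876200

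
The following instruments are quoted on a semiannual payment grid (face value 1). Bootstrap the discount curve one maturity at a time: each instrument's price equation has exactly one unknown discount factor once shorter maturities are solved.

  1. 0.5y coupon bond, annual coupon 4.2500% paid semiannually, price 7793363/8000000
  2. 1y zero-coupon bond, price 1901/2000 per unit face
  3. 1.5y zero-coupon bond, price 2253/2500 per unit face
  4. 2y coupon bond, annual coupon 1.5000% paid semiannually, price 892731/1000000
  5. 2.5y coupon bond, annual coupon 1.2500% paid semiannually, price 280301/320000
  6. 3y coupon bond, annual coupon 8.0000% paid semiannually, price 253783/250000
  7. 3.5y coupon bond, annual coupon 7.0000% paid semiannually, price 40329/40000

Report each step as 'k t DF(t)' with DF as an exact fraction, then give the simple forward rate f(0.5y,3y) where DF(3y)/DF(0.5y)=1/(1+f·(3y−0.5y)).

step 1 [0.5y] bond c/2=17/800: DF=(7793363/8000000 − 17/800·(0))/(1+17/800) = 9539/10000 ≈ 0.953900
step 2 [1y] zero: DF = P = 1901/2000 ≈ 0.950500
step 3 [1.5y] zero: DF = P = 2253/2500 ≈ 0.901200
step 4 [2y] bond c/2=3/400: DF=(892731/1000000 − 3/400·(0.953900+0.950500+0.901200))/(1+3/400) = 2163/2500 ≈ 0.865200
step 5 [2.5y] bond c/2=1/160: DF=(280301/320000 − 1/160·(0.953900+0.950500+0.901200+0.865200))/(1+1/160) = 8477/10000 ≈ 0.847700
step 6 [3y] bond c/2=1/25: DF=(253783/250000 − 1/25·(0.953900+0.950500+0.901200+0.865200+0.847700))/(1+1/25) = 8023/10000 ≈ 0.802300
step 7 [3.5y] bond c/2=7/200: DF=(40329/40000 − 7/200·(0.953900+0.950500+0.901200+0.865200+0.847700+0.802300))/(1+7/200) = 3971/5000 ≈ 0.794200

1 1/2 9539/10000
2 1 1901/2000
3 3/2 2253/2500
4 2 2163/2500
5 5/2 8477/10000
6 3 8023/10000
7 7/2 3971/5000
f(0.5y,3y) = ((9539/10000)/(8023/10000) − 1)/(5/2) = 3032/40115 ≈ 7.5583%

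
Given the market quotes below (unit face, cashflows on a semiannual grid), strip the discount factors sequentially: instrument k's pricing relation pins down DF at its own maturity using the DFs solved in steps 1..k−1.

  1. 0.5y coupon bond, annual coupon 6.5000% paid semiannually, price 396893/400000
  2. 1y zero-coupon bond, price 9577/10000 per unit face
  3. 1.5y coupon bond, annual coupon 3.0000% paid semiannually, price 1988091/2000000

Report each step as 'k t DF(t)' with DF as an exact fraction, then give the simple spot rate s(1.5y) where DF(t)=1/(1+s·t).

step 1 [0.5y] bond c/2=13/400: DF=(396893/400000 − 13/400·(0))/(1+13/400) = 961/1000 ≈ 0.961000
step 2 [1y] zero: DF = P = 9577/10000 ≈ 0.957700
step 3 [1.5y] bond c/2=3/200: DF=(1988091/2000000 − 3/200·(0.961000+0.957700))/(1+3/200) = 951/1000 ≈ 0.951000

1 1/2 961/1000
2 1 9577/10000
3 3/2 951/1000
s(1.5y) = (1/(951/1000) − 1)/(3/2) = 98/2853 ≈ 3.4350%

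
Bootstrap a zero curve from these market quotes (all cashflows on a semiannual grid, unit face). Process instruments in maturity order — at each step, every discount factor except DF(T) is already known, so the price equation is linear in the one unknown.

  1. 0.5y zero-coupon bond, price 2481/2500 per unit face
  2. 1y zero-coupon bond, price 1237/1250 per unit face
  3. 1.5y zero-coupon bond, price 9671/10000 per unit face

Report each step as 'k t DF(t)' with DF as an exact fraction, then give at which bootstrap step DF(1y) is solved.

1 1/2 2481/2500
2 1 1237/1250
3 3/2 9671/10000
DF(1y) is solved at step 2

step 1 [0.5y] zero: DF = P = 2481/2500 ≈ 0.992400
step 2 [1y] zero: DF = P = 1237/1250 ≈ 0.989600
step 3 [1.5y] zero: DF = P = 9671/10000 ≈ 0.967100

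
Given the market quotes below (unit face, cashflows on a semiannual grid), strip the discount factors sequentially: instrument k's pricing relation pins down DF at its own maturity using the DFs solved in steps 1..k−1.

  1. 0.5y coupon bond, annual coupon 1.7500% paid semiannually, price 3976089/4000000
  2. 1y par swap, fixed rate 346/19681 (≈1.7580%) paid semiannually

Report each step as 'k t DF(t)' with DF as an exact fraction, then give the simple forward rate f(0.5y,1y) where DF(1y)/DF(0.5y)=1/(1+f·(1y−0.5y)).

step 1 [0.5y] bond c/2=7/800: DF=(3976089/4000000 − 7/800·(0))/(1+7/800) = 4927/5000 ≈ 0.985400
step 2 [1y] swap r/2=173/19681: DF=(1 − 173/19681·(0.985400))/(1+173/19681) = 9827/10000 ≈ 0.982700

1 1/2 4927/5000
2 1 9827/10000
f(0.5y,1y) = ((4927/5000)/(9827/10000) − 1)/(1/2) = 54/9827 ≈ 0.5495%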